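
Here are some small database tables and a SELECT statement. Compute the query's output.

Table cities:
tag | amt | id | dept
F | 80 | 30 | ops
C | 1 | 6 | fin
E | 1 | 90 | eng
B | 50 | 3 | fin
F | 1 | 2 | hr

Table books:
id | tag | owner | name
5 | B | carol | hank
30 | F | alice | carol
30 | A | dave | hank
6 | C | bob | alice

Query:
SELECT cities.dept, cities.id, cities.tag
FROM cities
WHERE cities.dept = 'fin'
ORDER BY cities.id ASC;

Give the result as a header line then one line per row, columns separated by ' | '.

After WHERE (2 rows):
cities.tag | cities.amt | cities.id | cities.dept
C | 1 | 6 | fin
B | 50 | 3 | fin
After SELECT (2 rows):
cities.dept | cities.id | cities.tag
fin | 6 | C
fin | 3 | B
After ORDER BY (2 rows):
cities.dept | cities.id | cities.tag
fin | 3 | B
fin | 6 | C

== RESULT ==
cities.dept | cities.id | cities.tag
fin | 3 | B
fin | 6 | C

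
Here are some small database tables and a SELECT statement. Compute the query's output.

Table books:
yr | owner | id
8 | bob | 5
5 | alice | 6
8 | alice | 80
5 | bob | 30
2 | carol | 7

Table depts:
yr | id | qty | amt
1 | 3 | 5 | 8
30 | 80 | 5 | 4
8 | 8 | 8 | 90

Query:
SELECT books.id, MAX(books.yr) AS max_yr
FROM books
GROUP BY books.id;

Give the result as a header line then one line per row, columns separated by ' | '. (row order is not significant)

After GROUP BY (5 rows):
books.id | max_yr
5 | 8
6 | 5
80 | 8
30 | 5
7 | 2

== RESULT ==
books.id | max_yr
5 | 8
6 | 5
80 | 8
30 | 5
7 | 2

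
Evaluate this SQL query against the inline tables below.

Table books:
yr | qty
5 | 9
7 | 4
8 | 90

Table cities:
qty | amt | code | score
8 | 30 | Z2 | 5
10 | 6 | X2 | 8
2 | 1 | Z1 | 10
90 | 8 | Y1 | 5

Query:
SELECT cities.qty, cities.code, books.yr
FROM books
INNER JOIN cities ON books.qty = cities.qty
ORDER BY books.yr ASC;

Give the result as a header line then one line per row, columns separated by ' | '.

After JOIN cities (1 rows):
books.yr | books.qty | cities.qty | cities.amt | cities.code | cities.score
8 | 90 | 90 | 8 | Y1 | 5
After SELECT (1 rows):
cities.qty | cities.code | books.yr
90 | Y1 | 8
After ORDER BY (1 rows):
cities.qty | cities.code | books.yr
90 | Y1 | 8

== RESULT ==
cities.qty | cities.code | books.yr
90 | Y1 | 8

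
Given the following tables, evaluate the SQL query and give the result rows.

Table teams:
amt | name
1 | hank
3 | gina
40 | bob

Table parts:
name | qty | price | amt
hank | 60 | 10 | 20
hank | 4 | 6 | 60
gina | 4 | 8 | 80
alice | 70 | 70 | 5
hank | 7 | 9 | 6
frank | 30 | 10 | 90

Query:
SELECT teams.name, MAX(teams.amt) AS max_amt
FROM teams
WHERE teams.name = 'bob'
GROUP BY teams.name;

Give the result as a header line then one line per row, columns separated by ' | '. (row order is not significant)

== RESULT ==
teams.name | max_amt
bob | 40

Derivation:
After WHERE (1 rows):
teams.amt | teams.name
40 | bob
After GROUP BY (1 rows):
teams.name | max_amt
bob | 40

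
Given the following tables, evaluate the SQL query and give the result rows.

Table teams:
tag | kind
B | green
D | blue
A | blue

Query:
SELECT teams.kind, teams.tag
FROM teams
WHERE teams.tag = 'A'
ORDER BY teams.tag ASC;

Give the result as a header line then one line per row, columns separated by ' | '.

After WHERE (1 rows):
teams.tag | teams.kind
A | blue
After SELECT (1 rows):
teams.kind | teams.tag
blue | A
After ORDER BY (1 rows):
teams.kind | teams.tag
blue | A

== RESULT ==
teams.kind | teams.tag
blue | A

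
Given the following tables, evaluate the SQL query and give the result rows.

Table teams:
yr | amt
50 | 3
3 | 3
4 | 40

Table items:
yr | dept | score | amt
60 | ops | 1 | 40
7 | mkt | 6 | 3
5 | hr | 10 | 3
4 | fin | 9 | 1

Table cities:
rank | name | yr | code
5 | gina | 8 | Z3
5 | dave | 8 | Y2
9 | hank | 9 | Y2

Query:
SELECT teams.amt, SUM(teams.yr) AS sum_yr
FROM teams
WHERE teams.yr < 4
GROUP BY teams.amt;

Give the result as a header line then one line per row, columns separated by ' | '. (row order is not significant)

== RESULT ==
teams.amt | sum_yr
3 | 3

Derivation:
After WHERE (1 rows):
teams.yr | teams.amt
3 | 3
After GROUP BY (1 rows):
teams.amt | sum_yr
3 | 3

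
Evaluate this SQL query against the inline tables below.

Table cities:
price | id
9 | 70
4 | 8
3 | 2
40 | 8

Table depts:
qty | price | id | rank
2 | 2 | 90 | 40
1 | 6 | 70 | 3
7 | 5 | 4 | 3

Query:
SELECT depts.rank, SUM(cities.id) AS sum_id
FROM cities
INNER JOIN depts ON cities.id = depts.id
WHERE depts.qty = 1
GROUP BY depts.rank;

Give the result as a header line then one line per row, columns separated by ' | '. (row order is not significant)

== RESULT ==
depts.rank | sum_id
3 | 70

Derivation:
After JOIN depts (1 rows):
cities.price | cities.id | depts.qty | depts.price | depts.id | depts.rank
9 | 70 | 1 | 6 | 70 | 3
After WHERE (1 rows):
cities.price | cities.id | depts.qty | depts.price | depts.id | depts.rank
9 | 70 | 1 | 6 | 70 | 3
After GROUP BY (1 rows):
depts.rank | sum_id
3 | 70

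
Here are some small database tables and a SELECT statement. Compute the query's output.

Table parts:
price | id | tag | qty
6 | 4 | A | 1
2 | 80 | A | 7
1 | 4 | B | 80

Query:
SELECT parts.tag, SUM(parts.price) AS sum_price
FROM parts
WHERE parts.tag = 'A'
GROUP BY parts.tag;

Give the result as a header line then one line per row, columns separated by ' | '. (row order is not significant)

== RESULT ==
parts.tag | sum_price
A | 8

Derivation:
After WHERE (2 rows):
parts.price | parts.id | parts.tag | parts.qty
6 | 4 | A | 1
2 | 80 | A | 7
After GROUP BY (1 rows):
parts.tag | sum_price
A | 8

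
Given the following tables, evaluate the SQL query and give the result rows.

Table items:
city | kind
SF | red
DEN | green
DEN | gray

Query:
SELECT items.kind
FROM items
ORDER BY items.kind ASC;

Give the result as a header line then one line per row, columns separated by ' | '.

After SELECT (3 rows):
items.kind
red
green
gray
After ORDER BY (3 rows):
items.kind
gray
green
red

== RESULT ==
items.kind
gray
green
red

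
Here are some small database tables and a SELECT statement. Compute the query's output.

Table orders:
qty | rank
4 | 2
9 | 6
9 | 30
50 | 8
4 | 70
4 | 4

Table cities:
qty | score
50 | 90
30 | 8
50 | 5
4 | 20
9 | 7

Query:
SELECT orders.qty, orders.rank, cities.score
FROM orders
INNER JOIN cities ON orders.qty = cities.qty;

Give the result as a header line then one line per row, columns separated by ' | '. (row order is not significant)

After JOIN cities (7 rows):
orders.qty | orders.rank | cities.qty | cities.score
4 | 2 | 4 | 20
9 | 6 | 9 | 7
9 | 30 | 9 | 7
50 | 8 | 50 | 90
50 | 8 | 50 | 5
4 | 70 | 4 | 20
4 | 4 | 4 | 20
After SELECT (7 rows):
orders.qty | orders.rank | cities.score
4 | 2 | 20
9 | 6 | 7
9 | 30 | 7
50 | 8 | 90
50 | 8 | 5
4 | 70 | 20
4 | 4 | 20

== RESULT ==
orders.qty | orders.rank | cities.score
4 | 2 | 20
9 | 6 | 7
9 | 30 | 7
50 | 8 | 90
50 | 8 | 5
4 | 70 | 20
4 | 4 | 20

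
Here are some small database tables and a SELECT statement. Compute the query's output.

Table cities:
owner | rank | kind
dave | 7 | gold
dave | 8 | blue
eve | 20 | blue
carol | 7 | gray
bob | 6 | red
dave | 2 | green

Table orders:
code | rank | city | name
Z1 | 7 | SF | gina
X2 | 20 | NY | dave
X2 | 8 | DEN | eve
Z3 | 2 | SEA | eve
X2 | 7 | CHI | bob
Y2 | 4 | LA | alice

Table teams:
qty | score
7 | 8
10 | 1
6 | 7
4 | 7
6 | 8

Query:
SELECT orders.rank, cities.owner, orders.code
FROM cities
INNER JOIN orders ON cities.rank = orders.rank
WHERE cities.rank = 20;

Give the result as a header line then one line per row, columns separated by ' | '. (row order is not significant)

After JOIN orders (7 rows):
cities.owner | cities.rank | cities.kind | orders.code | orders.rank | orders.city | orders.name
dave | 7 | gold | Z1 | 7 | SF | gina
dave | 7 | gold | X2 | 7 | CHI | bob
dave | 8 | blue | X2 | 8 | DEN | eve
eve | 20 | blue | X2 | 20 | NY | dave
carol | 7 | gray | Z1 | 7 | SF | gina
carol | 7 | gray | X2 | 7 | CHI | bob
dave | 2 | green | Z3 | 2 | SEA | eve
After WHERE (1 rows):
cities.owner | cities.rank | cities.kind | orders.code | orders.rank | orders.city | orders.name
eve | 20 | blue | X2 | 20 | NY | dave
After SELECT (1 rows):
orders.rank | cities.owner | orders.code
20 | eve | X2

== RESULT ==
orders.rank | cities.owner | orders.code
20 | eve | X2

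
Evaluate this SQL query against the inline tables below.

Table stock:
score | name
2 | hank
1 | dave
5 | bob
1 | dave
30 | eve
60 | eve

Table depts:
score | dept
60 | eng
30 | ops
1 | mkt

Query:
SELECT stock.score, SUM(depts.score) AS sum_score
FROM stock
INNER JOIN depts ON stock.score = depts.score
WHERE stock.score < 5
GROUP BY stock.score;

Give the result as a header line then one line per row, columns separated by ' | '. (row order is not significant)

== RESULT ==
stock.score | sum_score
1 | 2

Derivation:
After JOIN depts (4 rows):
stock.score | stock.name | depts.score | depts.dept
1 | dave | 1 | mkt
1 | dave | 1 | mkt
30 | eve | 30 | ops
60 | eve | 60 | eng
After WHERE (2 rows):
stock.score | stock.name | depts.score | depts.dept
1 | dave | 1 | mkt
1 | dave | 1 | mkt
After GROUP BY (1 rows):
stock.score | sum_score
1 | 2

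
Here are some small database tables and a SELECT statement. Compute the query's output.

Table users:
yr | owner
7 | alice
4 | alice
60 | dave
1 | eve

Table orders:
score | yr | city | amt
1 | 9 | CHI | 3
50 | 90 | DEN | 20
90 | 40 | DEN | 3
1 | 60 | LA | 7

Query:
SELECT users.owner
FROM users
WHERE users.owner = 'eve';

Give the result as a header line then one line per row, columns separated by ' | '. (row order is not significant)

== RESULT ==
users.owner
eve

Derivation:
After WHERE (1 rows):
users.yr | users.owner
1 | eve
After SELECT (1 rows):
users.owner
eve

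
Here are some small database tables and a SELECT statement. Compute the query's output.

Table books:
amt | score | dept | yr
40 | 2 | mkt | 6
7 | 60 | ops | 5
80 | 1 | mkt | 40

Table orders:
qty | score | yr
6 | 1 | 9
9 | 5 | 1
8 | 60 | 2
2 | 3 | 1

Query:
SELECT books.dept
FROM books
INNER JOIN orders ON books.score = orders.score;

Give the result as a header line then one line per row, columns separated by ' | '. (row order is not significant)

After JOIN orders (2 rows):
books.amt | books.score | books.dept | books.yr | orders.qty | orders.score | orders.yr
7 | 60 | ops | 5 | 8 | 60 | 2
80 | 1 | mkt | 40 | 6 | 1 | 9
After SELECT (2 rows):
books.dept
ops
mkt

== RESULT ==
books.dept
ops
mkt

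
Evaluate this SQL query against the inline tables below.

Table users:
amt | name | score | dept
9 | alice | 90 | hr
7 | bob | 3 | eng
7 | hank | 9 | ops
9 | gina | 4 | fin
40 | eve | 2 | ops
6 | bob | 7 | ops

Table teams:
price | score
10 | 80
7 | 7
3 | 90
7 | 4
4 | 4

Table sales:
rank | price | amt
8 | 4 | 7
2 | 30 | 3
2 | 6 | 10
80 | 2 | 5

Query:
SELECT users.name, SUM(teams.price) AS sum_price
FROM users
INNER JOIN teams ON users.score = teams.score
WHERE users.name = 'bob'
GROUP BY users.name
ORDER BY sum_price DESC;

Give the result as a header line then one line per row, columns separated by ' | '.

After JOIN teams (4 rows):
users.amt | users.name | users.score | users.dept | teams.price | teams.score
9 | alice | 90 | hr | 3 | 90
9 | gina | 4 | fin | 7 | 4
9 | gina | 4 | fin | 4 | 4
6 | bob | 7 | ops | 7 | 7
After WHERE (1 rows):
users.amt | users.name | users.score | users.dept | teams.price | teams.score
6 | bob | 7 | ops | 7 | 7
After GROUP BY (1 rows):
users.name | sum_price
bob | 7
After ORDER BY (1 rows):
users.name | sum_price
bob | 7

== RESULT ==
users.name | sum_price
bob | 7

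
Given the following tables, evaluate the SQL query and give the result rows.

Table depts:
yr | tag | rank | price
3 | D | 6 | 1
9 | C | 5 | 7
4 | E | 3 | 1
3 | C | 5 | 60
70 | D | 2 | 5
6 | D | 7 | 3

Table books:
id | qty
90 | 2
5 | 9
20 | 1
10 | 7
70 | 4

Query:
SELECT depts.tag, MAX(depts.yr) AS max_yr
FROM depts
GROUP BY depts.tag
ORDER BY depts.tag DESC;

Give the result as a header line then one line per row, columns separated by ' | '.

== RESULT ==
depts.tag | max_yr
E | 4
D | 70
C | 9

Derivation:
After GROUP BY (3 rows):
depts.tag | max_yr
D | 70
C | 9
E | 4
After ORDER BY (3 rows):
depts.tag | max_yr
E | 4
D | 70
C | 9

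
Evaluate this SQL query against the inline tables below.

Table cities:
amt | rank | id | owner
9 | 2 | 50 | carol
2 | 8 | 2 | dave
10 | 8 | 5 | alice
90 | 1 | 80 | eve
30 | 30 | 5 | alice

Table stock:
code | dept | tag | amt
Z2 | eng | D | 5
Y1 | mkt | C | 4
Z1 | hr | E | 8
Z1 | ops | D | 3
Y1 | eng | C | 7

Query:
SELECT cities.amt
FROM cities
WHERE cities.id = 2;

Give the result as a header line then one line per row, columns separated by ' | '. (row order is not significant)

== RESULT ==
cities.amt
2

Derivation:
After WHERE (1 rows):
cities.amt | cities.rank | cities.id | cities.owner
2 | 8 | 2 | dave
After SELECT (1 rows):
cities.amt
2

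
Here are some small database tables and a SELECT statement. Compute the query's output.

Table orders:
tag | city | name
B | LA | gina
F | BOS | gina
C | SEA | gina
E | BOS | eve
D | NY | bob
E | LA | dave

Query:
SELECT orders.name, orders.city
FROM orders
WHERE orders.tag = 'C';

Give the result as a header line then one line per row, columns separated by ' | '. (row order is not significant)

After WHERE (1 rows):
orders.tag | orders.city | orders.name
C | SEA | gina
After SELECT (1 rows):
orders.name | orders.city
gina | SEA

== RESULT ==
orders.name | orders.city
gina | SEA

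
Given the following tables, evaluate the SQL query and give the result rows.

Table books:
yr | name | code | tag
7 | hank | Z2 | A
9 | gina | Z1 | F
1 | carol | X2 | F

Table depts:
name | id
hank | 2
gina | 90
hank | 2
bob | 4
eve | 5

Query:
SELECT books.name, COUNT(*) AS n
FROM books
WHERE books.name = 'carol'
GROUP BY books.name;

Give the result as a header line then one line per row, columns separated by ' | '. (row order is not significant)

== RESULT ==
books.name | n
carol | 1

Derivation:
After WHERE (1 rows):
books.yr | books.name | books.code | books.tag
1 | carol | X2 | F
After GROUP BY (1 rows):
books.name | n
carol | 1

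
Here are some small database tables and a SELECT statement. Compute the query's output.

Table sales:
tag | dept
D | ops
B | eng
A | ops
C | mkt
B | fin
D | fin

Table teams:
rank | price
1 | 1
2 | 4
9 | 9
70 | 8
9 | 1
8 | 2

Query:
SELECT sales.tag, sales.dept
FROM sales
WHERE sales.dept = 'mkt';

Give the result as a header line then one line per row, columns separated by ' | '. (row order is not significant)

== RESULT ==
sales.tag | sales.dept
C | mkt

Derivation:
After WHERE (1 rows):
sales.tag | sales.dept
C | mkt
After SELECT (1 rows):
sales.tag | sales.dept
C | mkt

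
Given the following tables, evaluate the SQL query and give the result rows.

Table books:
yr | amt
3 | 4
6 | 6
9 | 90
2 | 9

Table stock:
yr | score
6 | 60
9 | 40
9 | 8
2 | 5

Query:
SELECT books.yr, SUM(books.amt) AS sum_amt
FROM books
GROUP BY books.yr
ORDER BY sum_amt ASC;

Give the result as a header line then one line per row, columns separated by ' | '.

== RESULT ==
books.yr | sum_amt
3 | 4
6 | 6
2 | 9
9 | 90

Derivation:
After GROUP BY (4 rows):
books.yr | sum_amt
3 | 4
6 | 6
9 | 90
2 | 9
After ORDER BY (4 rows):
books.yr | sum_amt
3 | 4
6 | 6
2 | 9
9 | 90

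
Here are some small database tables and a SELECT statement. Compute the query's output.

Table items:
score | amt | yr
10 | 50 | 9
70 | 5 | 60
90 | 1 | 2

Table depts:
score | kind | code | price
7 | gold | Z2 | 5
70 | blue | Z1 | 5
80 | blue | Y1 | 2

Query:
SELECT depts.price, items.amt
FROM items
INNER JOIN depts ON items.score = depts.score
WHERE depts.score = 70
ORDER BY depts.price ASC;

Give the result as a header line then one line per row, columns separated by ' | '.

== RESULT ==
depts.price | items.amt
5 | 5

Derivation:
After JOIN depts (1 rows):
items.score | items.amt | items.yr | depts.score | depts.kind | depts.code | depts.price
70 | 5 | 60 | 70 | blue | Z1 | 5
After WHERE (1 rows):
items.score | items.amt | items.yr | depts.score | depts.kind | depts.code | depts.price
70 | 5 | 60 | 70 | blue | Z1 | 5
After SELECT (1 rows):
depts.price | items.amt
5 | 5
After ORDER BY (1 rows):
depts.price | items.amt
5 | 5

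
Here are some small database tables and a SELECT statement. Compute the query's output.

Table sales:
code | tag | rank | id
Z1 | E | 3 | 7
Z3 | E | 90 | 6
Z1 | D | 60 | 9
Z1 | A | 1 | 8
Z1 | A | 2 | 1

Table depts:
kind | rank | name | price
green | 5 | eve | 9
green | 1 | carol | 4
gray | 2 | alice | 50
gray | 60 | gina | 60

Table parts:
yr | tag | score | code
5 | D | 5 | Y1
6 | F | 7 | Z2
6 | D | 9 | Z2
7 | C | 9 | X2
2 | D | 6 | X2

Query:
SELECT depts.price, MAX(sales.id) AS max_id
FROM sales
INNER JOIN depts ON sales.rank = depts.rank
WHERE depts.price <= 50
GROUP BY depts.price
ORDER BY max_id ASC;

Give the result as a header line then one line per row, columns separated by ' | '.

== RESULT ==
depts.price | max_id
50 | 1
4 | 8

Derivation:
After JOIN depts (3 rows):
sales.code | sales.tag | sales.rank | sales.id | depts.kind | depts.rank | depts.name | depts.price
Z1 | D | 60 | 9 | gray | 60 | gina | 60
Z1 | A | 1 | 8 | green | 1 | carol | 4
Z1 | A | 2 | 1 | gray | 2 | alice | 50
After WHERE (2 rows):
sales.code | sales.tag | sales.rank | sales.id | depts.kind | depts.rank | depts.name | depts.price
Z1 | A | 1 | 8 | green | 1 | carol | 4
Z1 | A | 2 | 1 | gray | 2 | alice | 50
After GROUP BY (2 rows):
depts.price | max_id
4 | 8
50 | 1
After ORDER BY (2 rows):
depts.price | max_id
50 | 1
4 | 8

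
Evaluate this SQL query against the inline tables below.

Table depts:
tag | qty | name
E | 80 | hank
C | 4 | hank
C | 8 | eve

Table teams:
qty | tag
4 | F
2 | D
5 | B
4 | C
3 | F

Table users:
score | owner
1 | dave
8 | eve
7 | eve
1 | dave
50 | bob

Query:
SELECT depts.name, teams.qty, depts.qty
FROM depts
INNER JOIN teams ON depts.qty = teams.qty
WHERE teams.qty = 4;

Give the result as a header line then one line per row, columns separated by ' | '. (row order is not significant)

After JOIN teams (2 rows):
depts.tag | depts.qty | depts.name | teams.qty | teams.tag
C | 4 | hank | 4 | F
C | 4 | hank | 4 | C
After WHERE (2 rows):
depts.tag | depts.qty | depts.name | teams.qty | teams.tag
C | 4 | hank | 4 | F
C | 4 | hank | 4 | C
After SELECT (2 rows):
depts.name | teams.qty | depts.qty
hank | 4 | 4
hank | 4 | 4

== RESULT ==
depts.name | teams.qty | depts.qty
hank | 4 | 4
hank | 4 | 4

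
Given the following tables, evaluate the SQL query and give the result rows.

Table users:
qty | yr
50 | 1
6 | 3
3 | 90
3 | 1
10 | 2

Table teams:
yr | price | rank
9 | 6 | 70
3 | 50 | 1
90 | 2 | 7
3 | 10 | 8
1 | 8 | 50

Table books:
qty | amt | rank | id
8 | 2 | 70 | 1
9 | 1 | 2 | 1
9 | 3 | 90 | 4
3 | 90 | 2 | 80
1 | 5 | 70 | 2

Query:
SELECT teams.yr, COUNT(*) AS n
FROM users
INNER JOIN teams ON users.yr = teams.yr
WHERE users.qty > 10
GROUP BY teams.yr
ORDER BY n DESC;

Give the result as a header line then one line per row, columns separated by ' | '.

== RESULT ==
teams.yr | n
1 | 1

Derivation:
After JOIN teams (5 rows):
users.qty | users.yr | teams.yr | teams.price | teams.rank
50 | 1 | 1 | 8 | 50
6 | 3 | 3 | 50 | 1
6 | 3 | 3 | 10 | 8
3 | 90 | 90 | 2 | 7
3 | 1 | 1 | 8 | 50
After WHERE (1 rows):
users.qty | users.yr | teams.yr | teams.price | teams.rank
50 | 1 | 1 | 8 | 50
After GROUP BY (1 rows):
teams.yr | n
1 | 1
After ORDER BY (1 rows):
teams.yr | n
1 | 1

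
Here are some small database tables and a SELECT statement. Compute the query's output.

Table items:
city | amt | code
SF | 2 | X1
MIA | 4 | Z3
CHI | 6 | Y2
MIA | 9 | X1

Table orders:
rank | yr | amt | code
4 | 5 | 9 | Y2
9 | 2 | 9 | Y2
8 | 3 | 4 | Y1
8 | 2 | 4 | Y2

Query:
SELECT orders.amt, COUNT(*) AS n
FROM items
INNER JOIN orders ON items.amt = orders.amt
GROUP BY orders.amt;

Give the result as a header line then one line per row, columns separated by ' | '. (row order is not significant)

== RESULT ==
orders.amt | n
4 | 2
9 | 2

Derivation:
After JOIN orders (4 rows):
items.city | items.amt | items.code | orders.rank | orders.yr | orders.amt | orders.code
MIA | 4 | Z3 | 8 | 3 | 4 | Y1
MIA | 4 | Z3 | 8 | 2 | 4 | Y2
MIA | 9 | X1 | 4 | 5 | 9 | Y2
MIA | 9 | X1 | 9 | 2 | 9 | Y2
After GROUP BY (2 rows):
orders.amt | n
4 | 2
9 | 2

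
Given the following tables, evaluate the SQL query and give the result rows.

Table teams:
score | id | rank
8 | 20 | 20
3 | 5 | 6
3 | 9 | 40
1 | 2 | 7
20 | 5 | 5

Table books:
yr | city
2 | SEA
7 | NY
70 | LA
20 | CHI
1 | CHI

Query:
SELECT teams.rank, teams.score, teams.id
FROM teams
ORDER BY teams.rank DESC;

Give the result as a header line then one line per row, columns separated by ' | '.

== RESULT ==
teams.rank | teams.score | teams.id
40 | 3 | 9
20 | 8 | 20
7 | 1 | 2
6 | 3 | 5
5 | 20 | 5

Derivation:
After SELECT (5 rows):
teams.rank | teams.score | teams.id
20 | 8 | 20
6 | 3 | 5
40 | 3 | 9
7 | 1 | 2
5 | 20 | 5
After ORDER BY (5 rows):
teams.rank | teams.score | teams.id
40 | 3 | 9
20 | 8 | 20
7 | 1 | 2
6 | 3 | 5
5 | 20 | 5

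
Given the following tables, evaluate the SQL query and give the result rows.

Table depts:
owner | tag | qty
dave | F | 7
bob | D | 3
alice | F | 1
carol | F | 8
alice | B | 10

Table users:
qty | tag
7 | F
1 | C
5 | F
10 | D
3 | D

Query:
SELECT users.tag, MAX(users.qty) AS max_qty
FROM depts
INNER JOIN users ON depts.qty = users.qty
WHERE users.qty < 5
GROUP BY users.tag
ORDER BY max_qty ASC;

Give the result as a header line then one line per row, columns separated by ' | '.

== RESULT ==
users.tag | max_qty
C | 1
D | 3

Derivation:
After JOIN users (4 rows):
depts.owner | depts.tag | depts.qty | users.qty | users.tag
dave | F | 7 | 7 | F
bob | D | 3 | 3 | D
alice | F | 1 | 1 | C
alice | B | 10 | 10 | D
After WHERE (2 rows):
depts.owner | depts.tag | depts.qty | users.qty | users.tag
bob | D | 3 | 3 | D
alice | F | 1 | 1 | C
After GROUP BY (2 rows):
users.tag | max_qty
D | 3
C | 1
After ORDER BY (2 rows):
users.tag | max_qty
C | 1
D | 3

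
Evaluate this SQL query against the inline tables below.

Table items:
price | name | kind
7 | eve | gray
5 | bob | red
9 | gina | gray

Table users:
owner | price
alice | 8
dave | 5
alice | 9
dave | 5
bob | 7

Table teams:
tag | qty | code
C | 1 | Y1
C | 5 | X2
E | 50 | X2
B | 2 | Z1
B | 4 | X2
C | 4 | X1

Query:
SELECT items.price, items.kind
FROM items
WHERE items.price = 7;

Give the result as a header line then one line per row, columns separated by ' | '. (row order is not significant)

== RESULT ==
items.price | items.kind
7 | gray

Derivation:
After WHERE (1 rows):
items.price | items.name | items.kind
7 | eve | gray
After SELECT (1 rows):
items.price | items.kind
7 | gray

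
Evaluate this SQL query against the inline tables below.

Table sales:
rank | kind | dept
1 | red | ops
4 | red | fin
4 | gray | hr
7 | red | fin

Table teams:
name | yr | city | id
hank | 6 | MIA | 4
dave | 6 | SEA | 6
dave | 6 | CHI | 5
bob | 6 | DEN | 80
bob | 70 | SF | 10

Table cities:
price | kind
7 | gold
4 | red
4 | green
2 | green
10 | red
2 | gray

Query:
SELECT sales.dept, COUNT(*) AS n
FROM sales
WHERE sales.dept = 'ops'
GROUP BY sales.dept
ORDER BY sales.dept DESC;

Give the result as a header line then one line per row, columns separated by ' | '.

== RESULT ==
sales.dept | n
ops | 1

Derivation:
After WHERE (1 rows):
sales.rank | sales.kind | sales.dept
1 | red | ops
After GROUP BY (1 rows):
sales.dept | n
ops | 1
After ORDER BY (1 rows):
sales.dept | n
ops | 1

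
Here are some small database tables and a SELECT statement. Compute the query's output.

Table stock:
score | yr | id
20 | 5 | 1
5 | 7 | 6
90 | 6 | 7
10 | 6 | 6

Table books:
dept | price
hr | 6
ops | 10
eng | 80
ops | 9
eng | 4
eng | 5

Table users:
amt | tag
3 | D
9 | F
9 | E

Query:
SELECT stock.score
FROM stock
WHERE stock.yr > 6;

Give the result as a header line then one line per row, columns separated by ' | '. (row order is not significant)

== RESULT ==
stock.score
5

Derivation:
After WHERE (1 rows):
stock.score | stock.yr | stock.id
5 | 7 | 6
After SELECT (1 rows):
stock.score
5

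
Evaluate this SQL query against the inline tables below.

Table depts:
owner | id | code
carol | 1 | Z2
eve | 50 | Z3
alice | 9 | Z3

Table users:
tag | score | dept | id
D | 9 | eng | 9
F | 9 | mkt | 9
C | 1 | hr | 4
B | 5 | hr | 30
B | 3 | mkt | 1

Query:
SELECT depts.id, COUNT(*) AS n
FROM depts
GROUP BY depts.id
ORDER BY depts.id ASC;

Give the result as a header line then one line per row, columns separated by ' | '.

After GROUP BY (3 rows):
depts.id | n
1 | 1
50 | 1
9 | 1
After ORDER BY (3 rows):
depts.id | n
1 | 1
9 | 1
50 | 1

== RESULT ==
depts.id | n
1 | 1
9 | 1
50 | 1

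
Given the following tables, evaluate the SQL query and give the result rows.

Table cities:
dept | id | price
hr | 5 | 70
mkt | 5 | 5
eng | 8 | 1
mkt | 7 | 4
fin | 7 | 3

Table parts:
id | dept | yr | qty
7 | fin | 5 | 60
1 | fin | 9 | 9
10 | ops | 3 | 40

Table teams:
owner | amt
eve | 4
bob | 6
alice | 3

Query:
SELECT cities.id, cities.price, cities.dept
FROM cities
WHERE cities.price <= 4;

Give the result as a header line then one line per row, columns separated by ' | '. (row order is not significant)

== RESULT ==
cities.id | cities.price | cities.dept
8 | 1 | eng
7 | 4 | mkt
7 | 3 | fin

Derivation:
After WHERE (3 rows):
cities.dept | cities.id | cities.price
eng | 8 | 1
mkt | 7 | 4
fin | 7 | 3
After SELECT (3 rows):
cities.id | cities.price | cities.dept
8 | 1 | eng
7 | 4 | mkt
7 | 3 | fin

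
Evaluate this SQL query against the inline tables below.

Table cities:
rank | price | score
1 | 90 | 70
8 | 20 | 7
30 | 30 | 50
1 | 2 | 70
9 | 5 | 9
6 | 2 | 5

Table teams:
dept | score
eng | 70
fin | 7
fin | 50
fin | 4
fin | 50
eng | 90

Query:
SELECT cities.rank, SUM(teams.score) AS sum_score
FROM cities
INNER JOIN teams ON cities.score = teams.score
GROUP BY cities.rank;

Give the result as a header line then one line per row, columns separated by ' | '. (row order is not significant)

After JOIN teams (5 rows):
cities.rank | cities.price | cities.score | teams.dept | teams.score
1 | 90 | 70 | eng | 70
8 | 20 | 7 | fin | 7
30 | 30 | 50 | fin | 50
30 | 30 | 50 | fin | 50
1 | 2 | 70 | eng | 70
After GROUP BY (3 rows):
cities.rank | sum_score
1 | 140
8 | 7
30 | 100

== RESULT ==
cities.rank | sum_score
1 | 140
8 | 7
30 | 100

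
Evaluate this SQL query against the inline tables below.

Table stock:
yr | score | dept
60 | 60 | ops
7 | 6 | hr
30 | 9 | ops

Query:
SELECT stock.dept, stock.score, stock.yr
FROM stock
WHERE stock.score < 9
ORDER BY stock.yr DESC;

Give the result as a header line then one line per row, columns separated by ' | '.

== RESULT ==
stock.dept | stock.score | stock.yr
hr | 6 | 7

Derivation:
After WHERE (1 rows):
stock.yr | stock.score | stock.dept
7 | 6 | hr
After SELECT (1 rows):
stock.dept | stock.score | stock.yr
hr | 6 | 7
After ORDER BY (1 rows):
stock.dept | stock.score | stock.yr
hr | 6 | 7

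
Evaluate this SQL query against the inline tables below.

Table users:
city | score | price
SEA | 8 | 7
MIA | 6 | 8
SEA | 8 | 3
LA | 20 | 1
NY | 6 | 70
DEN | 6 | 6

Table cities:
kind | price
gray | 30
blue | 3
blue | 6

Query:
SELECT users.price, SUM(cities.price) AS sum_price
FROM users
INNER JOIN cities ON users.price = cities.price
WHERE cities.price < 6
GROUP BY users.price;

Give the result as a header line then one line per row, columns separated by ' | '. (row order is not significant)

== RESULT ==
users.price | sum_price
3 | 3

Derivation:
After JOIN cities (2 rows):
users.city | users.score | users.price | cities.kind | cities.price
SEA | 8 | 3 | blue | 3
DEN | 6 | 6 | blue | 6
After WHERE (1 rows):
users.city | users.score | users.price | cities.kind | cities.price
SEA | 8 | 3 | blue | 3
After GROUP BY (1 rows):
users.price | sum_price
3 | 3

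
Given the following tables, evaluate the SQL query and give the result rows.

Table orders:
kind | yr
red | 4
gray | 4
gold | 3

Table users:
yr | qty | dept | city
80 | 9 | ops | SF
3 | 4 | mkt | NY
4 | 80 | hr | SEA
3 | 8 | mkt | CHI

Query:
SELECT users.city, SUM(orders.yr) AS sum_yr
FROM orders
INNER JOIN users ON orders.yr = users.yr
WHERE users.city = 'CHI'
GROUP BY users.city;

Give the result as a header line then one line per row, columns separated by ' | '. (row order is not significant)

After JOIN users (4 rows):
orders.kind | orders.yr | users.yr | users.qty | users.dept | users.city
red | 4 | 4 | 80 | hr | SEA
gray | 4 | 4 | 80 | hr | SEA
gold | 3 | 3 | 4 | mkt | NY
gold | 3 | 3 | 8 | mkt | CHI
After WHERE (1 rows):
orders.kind | orders.yr | users.yr | users.qty | users.dept | users.city
gold | 3 | 3 | 8 | mkt | CHI
After GROUP BY (1 rows):
users.city | sum_yr
CHI | 3

== RESULT ==
users.city | sum_yr
CHI | 3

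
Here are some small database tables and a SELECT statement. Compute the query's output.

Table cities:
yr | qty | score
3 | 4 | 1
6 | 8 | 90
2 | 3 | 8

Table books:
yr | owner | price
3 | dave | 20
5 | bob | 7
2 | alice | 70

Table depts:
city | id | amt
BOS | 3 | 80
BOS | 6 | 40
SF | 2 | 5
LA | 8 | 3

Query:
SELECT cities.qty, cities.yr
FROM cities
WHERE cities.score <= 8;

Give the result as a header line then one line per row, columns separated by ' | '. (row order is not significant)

After WHERE (2 rows):
cities.yr | cities.qty | cities.score
3 | 4 | 1
2 | 3 | 8
After SELECT (2 rows):
cities.qty | cities.yr
4 | 3
3 | 2

== RESULT ==
cities.qty | cities.yr
4 | 3
3 | 2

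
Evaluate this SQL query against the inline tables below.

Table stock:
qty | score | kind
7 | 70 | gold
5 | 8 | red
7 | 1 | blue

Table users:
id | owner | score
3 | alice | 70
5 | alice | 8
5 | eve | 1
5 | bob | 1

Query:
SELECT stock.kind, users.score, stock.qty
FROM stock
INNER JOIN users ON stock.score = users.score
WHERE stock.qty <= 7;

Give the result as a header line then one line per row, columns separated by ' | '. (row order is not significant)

After JOIN users (4 rows):
stock.qty | stock.score | stock.kind | users.id | users.owner | users.score
7 | 70 | gold | 3 | alice | 70
5 | 8 | red | 5 | alice | 8
7 | 1 | blue | 5 | eve | 1
7 | 1 | blue | 5 | bob | 1
After WHERE (4 rows):
stock.qty | stock.score | stock.kind | users.id | users.owner | users.score
7 | 70 | gold | 3 | alice | 70
5 | 8 | red | 5 | alice | 8
7 | 1 | blue | 5 | eve | 1
7 | 1 | blue | 5 | bob | 1
After SELECT (4 rows):
stock.kind | users.score | stock.qty
gold | 70 | 7
red | 8 | 5
blue | 1 | 7
blue | 1 | 7

== RESULT ==
stock.kind | users.score | stock.qty
gold | 70 | 7
red | 8 | 5
blue | 1 | 7
blue | 1 | 7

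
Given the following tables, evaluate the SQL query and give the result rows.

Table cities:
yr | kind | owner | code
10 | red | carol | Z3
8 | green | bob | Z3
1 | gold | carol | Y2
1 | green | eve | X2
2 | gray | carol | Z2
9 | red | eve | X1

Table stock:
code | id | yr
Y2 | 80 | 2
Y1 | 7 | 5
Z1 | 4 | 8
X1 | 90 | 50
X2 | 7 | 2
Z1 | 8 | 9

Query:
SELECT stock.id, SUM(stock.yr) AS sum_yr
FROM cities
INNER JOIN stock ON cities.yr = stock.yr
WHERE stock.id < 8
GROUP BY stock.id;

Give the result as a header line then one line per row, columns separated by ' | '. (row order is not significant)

After JOIN stock (4 rows):
cities.yr | cities.kind | cities.owner | cities.code | stock.code | stock.id | stock.yr
8 | green | bob | Z3 | Z1 | 4 | 8
2 | gray | carol | Z2 | Y2 | 80 | 2
2 | gray | carol | Z2 | X2 | 7 | 2
9 | red | eve | X1 | Z1 | 8 | 9
After WHERE (2 rows):
cities.yr | cities.kind | cities.owner | cities.code | stock.code | stock.id | stock.yr
8 | green | bob | Z3 | Z1 | 4 | 8
2 | gray | carol | Z2 | X2 | 7 | 2
After GROUP BY (2 rows):
stock.id | sum_yr
4 | 8
7 | 2

== RESULT ==
stock.id | sum_yr
4 | 8
7 | 2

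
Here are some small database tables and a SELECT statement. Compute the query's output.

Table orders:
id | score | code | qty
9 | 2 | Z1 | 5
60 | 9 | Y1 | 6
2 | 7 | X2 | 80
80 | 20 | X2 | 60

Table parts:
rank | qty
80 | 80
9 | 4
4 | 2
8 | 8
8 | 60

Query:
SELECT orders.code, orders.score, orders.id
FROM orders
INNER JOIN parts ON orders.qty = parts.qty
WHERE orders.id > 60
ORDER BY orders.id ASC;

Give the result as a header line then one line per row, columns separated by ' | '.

After JOIN parts (2 rows):
orders.id | orders.score | orders.code | orders.qty | parts.rank | parts.qty
2 | 7 | X2 | 80 | 80 | 80
80 | 20 | X2 | 60 | 8 | 60
After WHERE (1 rows):
orders.id | orders.score | orders.code | orders.qty | parts.rank | parts.qty
80 | 20 | X2 | 60 | 8 | 60
After SELECT (1 rows):
orders.code | orders.score | orders.id
X2 | 20 | 80
After ORDER BY (1 rows):
orders.code | orders.score | orders.id
X2 | 20 | 80

== RESULT ==
orders.code | orders.score | orders.id
X2 | 20 | 80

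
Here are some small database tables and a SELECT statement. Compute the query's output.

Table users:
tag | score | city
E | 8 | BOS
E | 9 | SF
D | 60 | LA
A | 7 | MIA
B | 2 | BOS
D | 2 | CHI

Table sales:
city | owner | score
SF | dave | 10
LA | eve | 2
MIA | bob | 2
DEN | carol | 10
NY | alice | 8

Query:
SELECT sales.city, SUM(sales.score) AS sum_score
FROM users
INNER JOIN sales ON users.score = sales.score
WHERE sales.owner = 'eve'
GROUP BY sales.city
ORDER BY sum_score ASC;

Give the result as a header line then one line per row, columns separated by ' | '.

After JOIN sales (5 rows):
users.tag | users.score | users.city | sales.city | sales.owner | sales.score
E | 8 | BOS | NY | alice | 8
B | 2 | BOS | LA | eve | 2
B | 2 | BOS | MIA | bob | 2
D | 2 | CHI | LA | eve | 2
D | 2 | CHI | MIA | bob | 2
After WHERE (2 rows):
users.tag | users.score | users.city | sales.city | sales.owner | sales.score
B | 2 | BOS | LA | eve | 2
D | 2 | CHI | LA | eve | 2
After GROUP BY (1 rows):
sales.city | sum_score
LA | 4
After ORDER BY (1 rows):
sales.city | sum_score
LA | 4

== RESULT ==
sales.city | sum_score
LA | 4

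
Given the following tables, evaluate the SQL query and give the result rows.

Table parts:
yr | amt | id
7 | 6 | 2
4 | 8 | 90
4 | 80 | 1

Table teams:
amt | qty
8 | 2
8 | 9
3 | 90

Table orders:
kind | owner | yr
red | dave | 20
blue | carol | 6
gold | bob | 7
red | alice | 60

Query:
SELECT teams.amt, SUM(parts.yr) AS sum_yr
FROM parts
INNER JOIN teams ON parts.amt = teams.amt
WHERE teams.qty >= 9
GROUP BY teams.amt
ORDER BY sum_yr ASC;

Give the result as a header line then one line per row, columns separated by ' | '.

After JOIN teams (2 rows):
parts.yr | parts.amt | parts.id | teams.amt | teams.qty
4 | 8 | 90 | 8 | 2
4 | 8 | 90 | 8 | 9
After WHERE (1 rows):
parts.yr | parts.amt | parts.id | teams.amt | teams.qty
4 | 8 | 90 | 8 | 9
After GROUP BY (1 rows):
teams.amt | sum_yr
8 | 4
After ORDER BY (1 rows):
teams.amt | sum_yr
8 | 4

== RESULT ==
teams.amt | sum_yr
8 | 4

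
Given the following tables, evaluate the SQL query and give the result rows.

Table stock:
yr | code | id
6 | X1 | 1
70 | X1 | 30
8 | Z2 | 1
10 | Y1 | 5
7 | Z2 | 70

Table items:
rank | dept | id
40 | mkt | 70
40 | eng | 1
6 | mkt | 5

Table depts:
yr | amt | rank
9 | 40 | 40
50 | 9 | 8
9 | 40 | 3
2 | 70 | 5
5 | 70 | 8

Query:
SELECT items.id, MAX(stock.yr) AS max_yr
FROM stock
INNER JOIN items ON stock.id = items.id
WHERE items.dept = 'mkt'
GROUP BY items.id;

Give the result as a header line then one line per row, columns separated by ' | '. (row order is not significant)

== RESULT ==
items.id | max_yr
5 | 10
70 | 7

Derivation:
After JOIN items (4 rows):
stock.yr | stock.code | stock.id | items.rank | items.dept | items.id
6 | X1 | 1 | 40 | eng | 1
8 | Z2 | 1 | 40 | eng | 1
10 | Y1 | 5 | 6 | mkt | 5
7 | Z2 | 70 | 40 | mkt | 70
After WHERE (2 rows):
stock.yr | stock.code | stock.id | items.rank | items.dept | items.id
10 | Y1 | 5 | 6 | mkt | 5
7 | Z2 | 70 | 40 | mkt | 70
After GROUP BY (2 rows):
items.id | max_yr
5 | 10
70 | 7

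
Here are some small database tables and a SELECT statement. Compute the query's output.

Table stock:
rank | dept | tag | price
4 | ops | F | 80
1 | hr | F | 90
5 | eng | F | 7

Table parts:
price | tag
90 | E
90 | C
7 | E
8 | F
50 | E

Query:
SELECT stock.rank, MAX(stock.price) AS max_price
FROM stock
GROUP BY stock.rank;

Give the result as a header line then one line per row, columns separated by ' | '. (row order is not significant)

== RESULT ==
stock.rank | max_price
4 | 80
1 | 90
5 | 7

Derivation:
After GROUP BY (3 rows):
stock.rank | max_price
4 | 80
1 | 90
5 | 7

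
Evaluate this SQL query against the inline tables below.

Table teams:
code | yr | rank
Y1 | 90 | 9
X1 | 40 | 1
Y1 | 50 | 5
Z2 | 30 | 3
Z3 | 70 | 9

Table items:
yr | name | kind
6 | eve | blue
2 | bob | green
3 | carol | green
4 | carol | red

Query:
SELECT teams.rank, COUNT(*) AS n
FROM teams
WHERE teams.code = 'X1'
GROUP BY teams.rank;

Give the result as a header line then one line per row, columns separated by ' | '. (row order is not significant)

== RESULT ==
teams.rank | n
1 | 1

Derivation:
After WHERE (1 rows):
teams.code | teams.yr | teams.rank
X1 | 40 | 1
After GROUP BY (1 rows):
teams.rank | n
1 | 1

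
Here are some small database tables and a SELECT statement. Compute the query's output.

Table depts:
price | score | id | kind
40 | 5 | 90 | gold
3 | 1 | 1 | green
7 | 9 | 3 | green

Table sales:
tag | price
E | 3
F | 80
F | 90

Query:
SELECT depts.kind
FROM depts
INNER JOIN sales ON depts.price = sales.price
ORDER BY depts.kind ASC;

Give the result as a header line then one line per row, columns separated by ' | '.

After JOIN sales (1 rows):
depts.price | depts.score | depts.id | depts.kind | sales.tag | sales.price
3 | 1 | 1 | green | E | 3
After SELECT (1 rows):
depts.kind
green
After ORDER BY (1 rows):
depts.kind
green

== RESULT ==
depts.kind
green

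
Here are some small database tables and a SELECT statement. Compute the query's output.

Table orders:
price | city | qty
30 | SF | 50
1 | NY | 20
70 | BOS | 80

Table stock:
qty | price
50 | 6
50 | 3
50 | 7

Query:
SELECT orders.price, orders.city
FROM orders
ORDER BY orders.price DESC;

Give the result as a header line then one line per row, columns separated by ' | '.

== RESULT ==
orders.price | orders.city
70 | BOS
30 | SF
1 | NY

Derivation:
After SELECT (3 rows):
orders.price | orders.city
30 | SF
1 | NY
70 | BOS
After ORDER BY (3 rows):
orders.price | orders.city
70 | BOS
30 | SF
1 | NY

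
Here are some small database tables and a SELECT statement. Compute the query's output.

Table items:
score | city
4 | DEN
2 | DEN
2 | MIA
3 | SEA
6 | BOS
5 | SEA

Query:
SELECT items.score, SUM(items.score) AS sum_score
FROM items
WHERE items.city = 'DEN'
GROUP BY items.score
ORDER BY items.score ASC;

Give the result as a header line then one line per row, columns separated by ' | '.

After WHERE (2 rows):
items.score | items.city
4 | DEN
2 | DEN
After GROUP BY (2 rows):
items.score | sum_score
4 | 4
2 | 2
After ORDER BY (2 rows):
items.score | sum_score
2 | 2
4 | 4

== RESULT ==
items.score | sum_score
2 | 2
4 | 4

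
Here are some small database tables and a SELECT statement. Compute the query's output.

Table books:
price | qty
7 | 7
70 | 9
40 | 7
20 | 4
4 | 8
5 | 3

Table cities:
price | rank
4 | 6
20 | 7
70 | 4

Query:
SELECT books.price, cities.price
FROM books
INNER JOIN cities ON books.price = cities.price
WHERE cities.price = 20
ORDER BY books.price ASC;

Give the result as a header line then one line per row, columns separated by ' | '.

== RESULT ==
books.price | cities.price
20 | 20

Derivation:
After JOIN cities (3 rows):
books.price | books.qty | cities.price | cities.rank
70 | 9 | 70 | 4
20 | 4 | 20 | 7
4 | 8 | 4 | 6
After WHERE (1 rows):
books.price | books.qty | cities.price | cities.rank
20 | 4 | 20 | 7
After SELECT (1 rows):
books.price | cities.price
20 | 20
After ORDER BY (1 rows):
books.price | cities.price
20 | 20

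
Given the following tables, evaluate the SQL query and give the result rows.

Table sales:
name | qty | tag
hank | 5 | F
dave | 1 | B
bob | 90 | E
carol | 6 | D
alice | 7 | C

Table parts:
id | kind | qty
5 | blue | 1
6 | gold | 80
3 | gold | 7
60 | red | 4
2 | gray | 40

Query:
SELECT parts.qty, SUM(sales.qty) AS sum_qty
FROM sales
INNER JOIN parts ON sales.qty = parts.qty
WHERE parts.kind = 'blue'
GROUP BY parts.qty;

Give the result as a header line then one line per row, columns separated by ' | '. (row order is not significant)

After JOIN parts (2 rows):
sales.name | sales.qty | sales.tag | parts.id | parts.kind | parts.qty
dave | 1 | B | 5 | blue | 1
alice | 7 | C | 3 | gold | 7
After WHERE (1 rows):
sales.name | sales.qty | sales.tag | parts.id | parts.kind | parts.qty
dave | 1 | B | 5 | blue | 1
After GROUP BY (1 rows):
parts.qty | sum_qty
1 | 1

== RESULT ==
parts.qty | sum_qty
1 | 1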